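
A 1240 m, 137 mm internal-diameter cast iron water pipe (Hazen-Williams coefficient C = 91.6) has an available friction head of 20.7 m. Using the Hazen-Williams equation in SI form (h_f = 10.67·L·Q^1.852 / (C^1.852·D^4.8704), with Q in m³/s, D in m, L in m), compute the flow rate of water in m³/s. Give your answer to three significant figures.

Rearranging: Q = [h_f·C^1.852·D^4.8704 / (10.67·L)]^(1/1.852)
Q = [20.7·91.6^1.852·0.137^4.8704 / (10.67·1240)]^0.540 = 0.01502 m³/s

Q ≈ 0.0150 m³/s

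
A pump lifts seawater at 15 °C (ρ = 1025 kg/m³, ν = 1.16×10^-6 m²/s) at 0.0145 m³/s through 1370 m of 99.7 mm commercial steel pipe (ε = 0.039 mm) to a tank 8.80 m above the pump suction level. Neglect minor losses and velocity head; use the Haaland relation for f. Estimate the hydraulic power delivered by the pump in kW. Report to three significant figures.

V = 4Q/(πD²) = 1.857 m/s; Re = 1.60×10^5; ε/D = 3.91×10^-4; f = 0.01848
h_f = f(L/D)V²/2g = 44.64 m
Total head H = z + h_f = 8.80 + 44.64 = 53.44 m
P_hyd = ρgQH = 1025·9.81·0.0145·53.44 = 7.792 kW

P_hyd ≈ 7.79 kW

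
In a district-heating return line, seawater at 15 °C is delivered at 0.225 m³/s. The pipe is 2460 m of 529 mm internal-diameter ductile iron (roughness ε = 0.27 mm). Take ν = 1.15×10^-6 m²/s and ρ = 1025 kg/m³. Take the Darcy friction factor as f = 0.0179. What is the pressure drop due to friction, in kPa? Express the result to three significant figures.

Δp ≈ 44.7 kPa

V = 4Q/(πD²) = 4·0.225/(π·0.529²) = 1.024 m/s
h_f = f(L/D)V²/(2g) = 0.01790·(2460/0.529)·1.024²/(2·9.81) = 4.446 m
Δp = ρg·h_f = 1025·9.81·4.446 = 44.71 kPa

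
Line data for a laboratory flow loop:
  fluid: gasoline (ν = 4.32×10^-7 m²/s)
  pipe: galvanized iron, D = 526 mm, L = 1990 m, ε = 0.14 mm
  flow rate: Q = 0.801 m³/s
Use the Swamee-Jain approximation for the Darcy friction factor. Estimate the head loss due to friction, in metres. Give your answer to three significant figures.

V = 4Q/(πD²) = 4·0.801/(π·0.526²) = 3.686 m/s
Re = VD/ν = 3.686·0.526/4.32×10^-7 = 4.49×10^6 → turbulent
ε/D = 0.14/526 = 2.66×10^-4
Swamee-Jain: f = 0.01481
h_f = f(L/D)V²/(2g) = 0.01481·(1990/0.526)·3.686²/(2·9.81) = 38.80 m

h_f ≈ 38.8 m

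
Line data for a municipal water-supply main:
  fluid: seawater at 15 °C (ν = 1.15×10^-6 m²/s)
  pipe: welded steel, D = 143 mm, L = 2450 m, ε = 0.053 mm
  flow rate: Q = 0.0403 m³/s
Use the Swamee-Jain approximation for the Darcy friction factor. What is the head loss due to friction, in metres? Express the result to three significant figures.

h_f ≈ 96.1 m

V = 4Q/(πD²) = 4·0.0403/(π·0.143²) = 2.509 m/s
Re = VD/ν = 2.509·0.143/1.15×10^-6 = 3.12×10^5 → turbulent
ε/D = 0.053/143 = 3.71×10^-4
Swamee-Jain: f = 0.01748
h_f = f(L/D)V²/(2g) = 0.01748·(2450/0.143)·2.509²/(2·9.81) = 96.12 m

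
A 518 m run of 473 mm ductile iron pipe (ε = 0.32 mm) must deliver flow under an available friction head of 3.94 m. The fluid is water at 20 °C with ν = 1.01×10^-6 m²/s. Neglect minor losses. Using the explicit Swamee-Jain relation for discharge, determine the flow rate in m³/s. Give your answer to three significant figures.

Swamee-Jain (Type II): Q = -0.965·√(gD⁵h_f/L)·ln[ε/(3.7D) + √(3.17ν²L/(gD³h_f))]
√(gD⁵h_f/L) = √(9.81·0.473⁵·3.94/518) = 0.04203
ε/(3.7D) = 1.83×10^-4; √(3.17ν²L/(gD³h_f)) = 2.02×10^-5
Q = -0.965·0.04203·ln(2.031×10^-4) = 0.3448 m³/s
Check: V = 1.96 m/s, Re = 9.19×10^5, f = 0.01843, h_f = 3.96 m ≈ 3.94 m ✓

Q ≈ 0.345 m³/s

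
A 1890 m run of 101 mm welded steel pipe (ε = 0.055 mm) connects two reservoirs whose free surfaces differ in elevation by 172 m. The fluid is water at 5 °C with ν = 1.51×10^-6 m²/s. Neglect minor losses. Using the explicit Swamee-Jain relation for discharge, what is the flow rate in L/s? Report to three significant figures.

Swamee-Jain (Type II): Q = -0.965·√(gD⁵h_f/L)·ln[ε/(3.7D) + √(3.17ν²L/(gD³h_f))]
√(gD⁵h_f/L) = √(9.81·0.101⁵·172/1890) = 0.003063
ε/(3.7D) = 1.47×10^-4; √(3.17ν²L/(gD³h_f)) = 8.86×10^-5
Q = -0.965·0.003063·ln(2.358×10^-4) = 0.02469 m³/s
Check: V = 3.08 m/s, Re = 2.06×10^5, f = 0.01911, h_f = 173 m ≈ 172 m ✓

Q ≈ 24.7 L/s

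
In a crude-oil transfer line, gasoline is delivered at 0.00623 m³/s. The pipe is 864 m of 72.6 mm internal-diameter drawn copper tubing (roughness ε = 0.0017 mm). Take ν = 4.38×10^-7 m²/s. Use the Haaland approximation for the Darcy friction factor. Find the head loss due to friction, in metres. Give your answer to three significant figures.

h_f ≈ 20.6 m

V = 4Q/(πD²) = 4·0.00623/(π·0.0726²) = 1.505 m/s
Re = VD/ν = 1.505·0.0726/4.38×10^-7 = 2.49×10^5 → turbulent
ε/D = 0.0017/72.6 = 2.34×10^-5
Haaland: f = 0.01503
h_f = f(L/D)V²/(2g) = 0.01503·(864/0.0726)·1.505²/(2·9.81) = 20.64 m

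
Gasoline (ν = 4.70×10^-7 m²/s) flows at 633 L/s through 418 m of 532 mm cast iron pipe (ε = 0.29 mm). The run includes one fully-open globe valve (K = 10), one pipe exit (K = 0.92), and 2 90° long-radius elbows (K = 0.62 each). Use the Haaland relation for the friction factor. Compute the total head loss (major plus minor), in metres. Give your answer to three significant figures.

V = 4Q/(πD²) = 2.848 m/s; V²/2g = 0.4133 m
Re = 3.22×10^6, ε/D = 5.45×10^-4 → f = 0.01719 (Haaland)
Major: h_f = f(L/D)·V²/2g = 0.01719·785.7·0.4133 = 5.584 m
Minor: ΣK = 12.2; h_m = ΣK·V²/2g = 5.026 m
Total H_L = 5.584 + 5.026 = 10.61 m

H_L ≈ 10.6 m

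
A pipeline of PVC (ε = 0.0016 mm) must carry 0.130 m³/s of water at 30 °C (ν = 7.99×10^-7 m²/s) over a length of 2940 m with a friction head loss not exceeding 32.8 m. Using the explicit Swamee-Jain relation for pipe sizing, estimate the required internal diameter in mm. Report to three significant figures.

D ≈ 277 mm

Swamee-Jain (Type III): D = 0.66·[ε^1.25·(LQ²/(gh_f))^4.75 + ν·Q^9.4·(L/(gh_f))^5.2]^0.04
LQ²/(gh_f) = 0.1544; L/(gh_f) = 9.137
Term 1 = ε^1.25·(…)^4.75 = 7.97×10^-12; Term 2 = ν·Q^9.4·(…)^5.2 = 3.71×10^-10
D = 0.66·(7.97×10^-12 + 3.71×10^-10)^0.04 = 0.2771 m = 277 mm
Check: V = 2.15 m/s, Re = 7.47×10^5, f = 0.01232, h_f = 30.9 m ≈ 32.8 m ✓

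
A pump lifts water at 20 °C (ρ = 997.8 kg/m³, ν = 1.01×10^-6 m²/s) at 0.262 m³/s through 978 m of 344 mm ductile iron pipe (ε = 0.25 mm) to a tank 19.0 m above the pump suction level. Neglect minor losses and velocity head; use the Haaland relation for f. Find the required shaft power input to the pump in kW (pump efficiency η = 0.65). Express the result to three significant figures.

P_shaft ≈ 159 kW

V = 4Q/(πD²) = 2.819 m/s; Re = 9.60×10^5; ε/D = 7.27×10^-4; f = 0.01858
h_f = f(L/D)V²/2g = 21.40 m
Total head H = z + h_f = 19.0 + 21.40 = 40.40 m
P_hyd = ρgQH = 997.8·9.81·0.262·40.40 = 103.6 kW
P_shaft = P_hyd/η = 103.6/0.65 = 159.4 kW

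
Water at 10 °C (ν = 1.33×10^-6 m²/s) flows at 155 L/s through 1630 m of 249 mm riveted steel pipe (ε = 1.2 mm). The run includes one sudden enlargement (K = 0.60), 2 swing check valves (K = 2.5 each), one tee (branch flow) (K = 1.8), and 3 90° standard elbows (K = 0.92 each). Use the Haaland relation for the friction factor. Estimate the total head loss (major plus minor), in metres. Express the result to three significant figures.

V = 4Q/(πD²) = 3.183 m/s; V²/2g = 0.5164 m
Re = 5.96×10^5, ε/D = 0.00482 → f = 0.03024 (Haaland)
Major: h_f = f(L/D)·V²/2g = 0.03024·6546·0.5164 = 102.2 m
Minor: ΣK = 10.2; h_m = ΣK·V²/2g = 5.247 m
Total H_L = 102.2 + 5.247 = 107.5 m

H_L ≈ 107 m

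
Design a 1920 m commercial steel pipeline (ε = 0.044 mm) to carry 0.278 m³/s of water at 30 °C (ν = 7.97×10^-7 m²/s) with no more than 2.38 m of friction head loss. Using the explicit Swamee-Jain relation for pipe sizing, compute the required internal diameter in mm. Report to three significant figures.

D ≈ 592 mm

Swamee-Jain (Type III): D = 0.66·[ε^1.25·(LQ²/(gh_f))^4.75 + ν·Q^9.4·(L/(gh_f))^5.2]^0.04
LQ²/(gh_f) = 6.355; L/(gh_f) = 82.23
Term 1 = ε^1.25·(…)^4.75 = 0.0234; Term 2 = ν·Q^9.4·(…)^5.2 = 0.0430
D = 0.66·(0.0234 + 0.0430)^0.04 = 0.5922 m = 592 mm
Check: V = 1.01 m/s, Re = 7.50×10^5, f = 0.01350, h_f = 2.27 m ≈ 2.38 m ✓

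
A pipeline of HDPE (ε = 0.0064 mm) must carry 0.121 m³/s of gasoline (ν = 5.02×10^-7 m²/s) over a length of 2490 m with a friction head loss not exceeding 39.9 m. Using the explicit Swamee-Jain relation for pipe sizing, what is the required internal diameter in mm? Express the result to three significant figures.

D ≈ 247 mm

Swamee-Jain (Type III): D = 0.66·[ε^1.25·(LQ²/(gh_f))^4.75 + ν·Q^9.4·(L/(gh_f))^5.2]^0.04
LQ²/(gh_f) = 0.09314; L/(gh_f) = 6.361
Term 1 = ε^1.25·(…)^4.75 = 4.08×10^-12; Term 2 = ν·Q^9.4·(…)^5.2 = 1.81×10^-11
D = 0.66·(4.08×10^-12 + 1.81×10^-11)^0.04 = 0.2474 m = 247 mm
Check: V = 2.52 m/s, Re = 1.24×10^6, f = 0.01188, h_f = 38.6 m ≈ 39.9 m ✓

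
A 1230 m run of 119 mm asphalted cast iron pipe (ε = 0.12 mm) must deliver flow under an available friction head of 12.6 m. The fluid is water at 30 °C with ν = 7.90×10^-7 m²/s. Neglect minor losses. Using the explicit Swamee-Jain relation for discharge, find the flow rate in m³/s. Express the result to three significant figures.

Q ≈ 0.0118 m³/s

Swamee-Jain (Type II): Q = -0.965·√(gD⁵h_f/L)·ln[ε/(3.7D) + √(3.17ν²L/(gD³h_f))]
√(gD⁵h_f/L) = √(9.81·0.119⁵·12.6/1230) = 0.001549
ε/(3.7D) = 2.73×10^-4; √(3.17ν²L/(gD³h_f)) = 1.08×10^-4
Q = -0.965·0.001549·ln(3.806×10^-4) = 0.01177 m³/s
Check: V = 1.06 m/s, Re = 1.59×10^5, f = 0.02154, h_f = 12.7 m ≈ 12.6 m ✓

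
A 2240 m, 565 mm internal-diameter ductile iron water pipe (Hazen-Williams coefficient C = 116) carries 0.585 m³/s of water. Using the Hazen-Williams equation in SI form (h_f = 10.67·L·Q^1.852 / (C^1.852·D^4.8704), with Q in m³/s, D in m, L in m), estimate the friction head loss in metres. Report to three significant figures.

h_f = 10.67·2240·0.585^1.852 / (116^1.852·0.565^4.8704) = 21.45 m

h_f ≈ 21.5 m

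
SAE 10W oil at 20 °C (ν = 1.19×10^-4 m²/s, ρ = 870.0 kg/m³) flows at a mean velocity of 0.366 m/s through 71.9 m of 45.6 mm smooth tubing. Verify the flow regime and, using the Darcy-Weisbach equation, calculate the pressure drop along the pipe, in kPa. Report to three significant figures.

Δp ≈ 41.9 kPa

Re = VD/ν = 0.366·0.04560/1.19×10^-4 = 140 → laminar (Re < 2300)
f = 64/Re = 0.4563
h_f = f(L/D)V²/(2g) = 0.4563·(71.9/0.04560)·0.366²/(2·9.81) = 4.913 m
Δp = ρg·h_f = 870.0·9.81·4.913 = 41.93 kPa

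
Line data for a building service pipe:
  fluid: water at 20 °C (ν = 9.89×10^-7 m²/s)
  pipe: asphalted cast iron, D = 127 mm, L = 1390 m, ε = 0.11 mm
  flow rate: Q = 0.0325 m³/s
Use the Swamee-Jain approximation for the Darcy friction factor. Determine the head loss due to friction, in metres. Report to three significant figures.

h_f ≈ 73.7 m

V = 4Q/(πD²) = 4·0.0325/(π·0.127²) = 2.566 m/s
Re = VD/ν = 2.566·0.127/9.89×10^-7 = 3.29×10^5 → turbulent
ε/D = 0.11/127 = 8.66×10^-4
Swamee-Jain: f = 0.02008
h_f = f(L/D)V²/(2g) = 0.02008·(1390/0.127)·2.566²/(2·9.81) = 73.73 m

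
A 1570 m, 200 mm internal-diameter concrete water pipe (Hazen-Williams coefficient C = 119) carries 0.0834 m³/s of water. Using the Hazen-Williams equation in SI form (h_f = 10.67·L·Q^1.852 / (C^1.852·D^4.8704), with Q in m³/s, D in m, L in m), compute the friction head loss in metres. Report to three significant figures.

h_f ≈ 61.2 m

h_f = 10.67·1570·0.0834^1.852 / (119^1.852·0.200^4.8704) = 61.15 m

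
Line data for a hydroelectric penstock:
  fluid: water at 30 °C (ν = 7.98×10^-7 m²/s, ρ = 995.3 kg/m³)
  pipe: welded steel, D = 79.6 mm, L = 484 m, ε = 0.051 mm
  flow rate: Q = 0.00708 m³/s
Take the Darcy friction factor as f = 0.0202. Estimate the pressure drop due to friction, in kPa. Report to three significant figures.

V = 4Q/(πD²) = 4·0.00708/(π·0.0796²) = 1.423 m/s
h_f = f(L/D)V²/(2g) = 0.02020·(484/0.0796)·1.423²/(2·9.81) = 12.67 m
Δp = ρg·h_f = 995.3·9.81·12.67 = 123.7 kPa

Δp ≈ 124 kPa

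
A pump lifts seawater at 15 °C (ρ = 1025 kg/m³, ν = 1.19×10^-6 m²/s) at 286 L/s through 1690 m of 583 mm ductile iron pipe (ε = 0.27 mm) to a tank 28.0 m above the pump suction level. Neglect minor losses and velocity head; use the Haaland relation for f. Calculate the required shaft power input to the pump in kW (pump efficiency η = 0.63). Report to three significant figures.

P_shaft ≈ 141 kW

V = 4Q/(πD²) = 1.071 m/s; Re = 5.25×10^5; ε/D = 4.63×10^-4; f = 0.01730
h_f = f(L/D)V²/2g = 2.934 m
Total head H = z + h_f = 28.0 + 2.934 = 30.93 m
P_hyd = ρgQH = 1025·9.81·0.286·30.93 = 88.96 kW
P_shaft = P_hyd/η = 88.96/0.63 = 141.2 kW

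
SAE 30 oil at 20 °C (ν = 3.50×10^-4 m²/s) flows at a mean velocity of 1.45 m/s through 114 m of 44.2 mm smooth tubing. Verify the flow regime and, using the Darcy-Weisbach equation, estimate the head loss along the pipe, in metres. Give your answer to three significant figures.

h_f ≈ 96.6 m

Re = VD/ν = 1.45·0.04420/3.50×10^-4 = 183 → laminar (Re < 2300)
f = 64/Re = 0.3495
h_f = f(L/D)V²/(2g) = 0.3495·(114/0.04420)·1.45²/(2·9.81) = 96.60 m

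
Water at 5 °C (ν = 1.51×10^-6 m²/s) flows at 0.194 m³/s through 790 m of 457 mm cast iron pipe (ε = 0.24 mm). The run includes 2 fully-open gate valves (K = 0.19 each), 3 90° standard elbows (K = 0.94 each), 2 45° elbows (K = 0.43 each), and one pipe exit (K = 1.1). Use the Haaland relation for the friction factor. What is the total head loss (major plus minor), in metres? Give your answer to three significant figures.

H_L ≈ 2.59 m

V = 4Q/(πD²) = 1.183 m/s; V²/2g = 0.07130 m
Re = 3.58×10^5, ε/D = 5.25×10^-4 → f = 0.01803 (Haaland)
Major: h_f = f(L/D)·V²/2g = 0.01803·1729·0.07130 = 2.222 m
Minor: ΣK = 5.16; h_m = ΣK·V²/2g = 0.3679 m
Total H_L = 2.222 + 0.3679 = 2.590 m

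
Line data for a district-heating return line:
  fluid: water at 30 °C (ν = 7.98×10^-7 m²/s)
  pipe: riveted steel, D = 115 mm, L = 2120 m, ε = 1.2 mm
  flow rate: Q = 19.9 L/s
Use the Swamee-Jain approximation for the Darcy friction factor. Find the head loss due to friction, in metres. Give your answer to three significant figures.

h_f ≈ 134 m

V = 4Q/(πD²) = 4·0.0199/(π·0.115²) = 1.916 m/s
Re = VD/ν = 1.916·0.115/7.98×10^-7 = 2.76×10^5 → turbulent
ε/D = 1.2/115 = 0.0104
Swamee-Jain: f = 0.03879
h_f = f(L/D)V²/(2g) = 0.03879·(2120/0.115)·1.916²/(2·9.81) = 133.8 m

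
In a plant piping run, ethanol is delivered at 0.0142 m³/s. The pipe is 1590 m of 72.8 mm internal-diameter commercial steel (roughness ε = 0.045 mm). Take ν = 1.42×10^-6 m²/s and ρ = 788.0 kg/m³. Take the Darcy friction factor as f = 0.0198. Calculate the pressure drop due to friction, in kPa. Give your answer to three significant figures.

Δp ≈ 1980 kPa

V = 4Q/(πD²) = 4·0.0142/(π·0.0728²) = 3.411 m/s
h_f = f(L/D)V²/(2g) = 0.01980·(1590/0.0728)·3.411²/(2·9.81) = 256.5 m
Δp = ρg·h_f = 788.0·9.81·256.5 = 1983 kPa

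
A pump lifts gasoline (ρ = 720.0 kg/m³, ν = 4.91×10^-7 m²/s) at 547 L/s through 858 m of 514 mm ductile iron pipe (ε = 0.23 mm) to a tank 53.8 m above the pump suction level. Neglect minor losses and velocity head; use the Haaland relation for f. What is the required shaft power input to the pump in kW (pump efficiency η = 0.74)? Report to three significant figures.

V = 4Q/(πD²) = 2.636 m/s; Re = 2.76×10^6; ε/D = 4.47×10^-4; f = 0.01650
h_f = f(L/D)V²/2g = 9.756 m
Total head H = z + h_f = 53.8 + 9.756 = 63.56 m
P_hyd = ρgQH = 720.0·9.81·0.547·63.56 = 245.6 kW
P_shaft = P_hyd/η = 245.6/0.74 = 331.8 kW

P_shaft ≈ 332 kW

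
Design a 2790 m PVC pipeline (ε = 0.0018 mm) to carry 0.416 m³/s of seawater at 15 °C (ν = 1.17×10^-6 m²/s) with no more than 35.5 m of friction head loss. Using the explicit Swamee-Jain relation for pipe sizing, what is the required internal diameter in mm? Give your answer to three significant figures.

Swamee-Jain (Type III): D = 0.66·[ε^1.25·(LQ²/(gh_f))^4.75 + ν·Q^9.4·(L/(gh_f))^5.2]^0.04
LQ²/(gh_f) = 1.386; L/(gh_f) = 8.011
Term 1 = ε^1.25·(…)^4.75 = 3.11×10^-7; Term 2 = ν·Q^9.4·(…)^5.2 = 1.54×10^-5
D = 0.66·(3.11×10^-7 + 1.54×10^-5)^0.04 = 0.4240 m = 424 mm
Check: V = 2.95 m/s, Re = 1.07×10^6, f = 0.01159, h_f = 33.7 m ≈ 35.5 m ✓

D ≈ 424 mm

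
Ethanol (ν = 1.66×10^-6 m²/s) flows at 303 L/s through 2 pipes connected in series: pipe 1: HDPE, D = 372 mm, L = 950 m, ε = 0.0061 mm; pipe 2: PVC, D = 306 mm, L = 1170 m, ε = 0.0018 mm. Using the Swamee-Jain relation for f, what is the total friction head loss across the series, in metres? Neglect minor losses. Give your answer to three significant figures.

H ≈ 53.7 m

Pipe 1: V = 2.788 m/s, Re = 6.25×10^5, ε/D = 1.64×10^-5, f = 0.01288, h_1 = f(L/D)V²/2g = 13.03 m
Pipe 2: V = 4.120 m/s, Re = 7.59×10^5, ε/D = 5.88×10^-6, f = 0.01229, h_2 = f(L/D)V²/2g = 40.65 m
Series → Q common, losses add: H = Σh = 53.68 m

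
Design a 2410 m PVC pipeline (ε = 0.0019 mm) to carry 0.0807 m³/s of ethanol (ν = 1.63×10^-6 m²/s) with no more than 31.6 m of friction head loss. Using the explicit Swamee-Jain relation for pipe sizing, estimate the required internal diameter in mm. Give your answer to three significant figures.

Swamee-Jain (Type III): D = 0.66·[ε^1.25·(LQ²/(gh_f))^4.75 + ν·Q^9.4·(L/(gh_f))^5.2]^0.04
LQ²/(gh_f) = 0.05063; L/(gh_f) = 7.774
Term 1 = ε^1.25·(…)^4.75 = 4.95×10^-14; Term 2 = ν·Q^9.4·(…)^5.2 = 3.70×10^-12
D = 0.66·(4.95×10^-14 + 3.70×10^-12)^0.04 = 0.2304 m = 230 mm
Check: V = 1.94 m/s, Re = 2.74×10^5, f = 0.01472, h_f = 29.4 m ≈ 31.6 m ✓

D ≈ 230 mm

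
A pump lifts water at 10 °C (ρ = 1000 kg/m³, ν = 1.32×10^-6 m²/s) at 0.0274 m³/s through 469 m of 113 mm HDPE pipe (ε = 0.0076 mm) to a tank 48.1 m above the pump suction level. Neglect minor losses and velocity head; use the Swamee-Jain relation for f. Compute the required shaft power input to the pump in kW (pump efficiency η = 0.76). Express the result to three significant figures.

V = 4Q/(πD²) = 2.732 m/s; Re = 2.34×10^5; ε/D = 6.73×10^-5; f = 0.01571
h_f = f(L/D)V²/2g = 24.81 m
Total head H = z + h_f = 48.1 + 24.81 = 72.91 m
P_hyd = ρgQH = 1000·9.81·0.0274·72.91 = 19.60 kW
P_shaft = P_hyd/η = 19.60/0.76 = 25.79 kW

P_shaft ≈ 25.8 kW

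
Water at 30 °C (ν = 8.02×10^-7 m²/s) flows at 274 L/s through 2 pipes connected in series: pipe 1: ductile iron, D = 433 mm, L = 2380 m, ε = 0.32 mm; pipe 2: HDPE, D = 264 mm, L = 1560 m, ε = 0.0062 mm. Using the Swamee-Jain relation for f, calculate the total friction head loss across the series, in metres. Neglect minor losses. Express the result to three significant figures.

H ≈ 104 m

Pipe 1: V = 1.861 m/s, Re = 1.00×10^6, ε/D = 7.39×10^-4, f = 0.01874, h_1 = f(L/D)V²/2g = 18.18 m
Pipe 2: V = 5.006 m/s, Re = 1.65×10^6, ε/D = 2.35×10^-5, f = 0.01142, h_2 = f(L/D)V²/2g = 86.16 m
Series → Q common, losses add: H = Σh = 104.3 m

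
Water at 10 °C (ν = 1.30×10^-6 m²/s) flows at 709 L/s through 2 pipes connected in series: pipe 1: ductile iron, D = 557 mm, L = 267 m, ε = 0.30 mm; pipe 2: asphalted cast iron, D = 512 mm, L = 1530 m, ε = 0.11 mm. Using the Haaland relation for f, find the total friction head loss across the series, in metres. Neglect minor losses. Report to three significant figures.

Pipe 1: V = 2.910 m/s, Re = 1.25×10^6, ε/D = 5.39×10^-4, f = 0.01735, h_1 = f(L/D)V²/2g = 3.589 m
Pipe 2: V = 3.444 m/s, Re = 1.36×10^6, ε/D = 2.15×10^-4, f = 0.01457, h_2 = f(L/D)V²/2g = 26.31 m
Series → Q common, losses add: H = Σh = 29.90 m

H ≈ 29.9 m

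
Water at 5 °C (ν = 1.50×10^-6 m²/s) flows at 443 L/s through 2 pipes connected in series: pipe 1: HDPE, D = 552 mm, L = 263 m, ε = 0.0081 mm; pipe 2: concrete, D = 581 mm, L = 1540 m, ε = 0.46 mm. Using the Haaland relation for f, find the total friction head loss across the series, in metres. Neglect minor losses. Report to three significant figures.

Pipe 1: V = 1.851 m/s, Re = 6.81×10^5, ε/D = 1.47×10^-5, f = 0.01258, h_1 = f(L/D)V²/2g = 1.047 m
Pipe 2: V = 1.671 m/s, Re = 6.47×10^5, ε/D = 7.92×10^-4, f = 0.01908, h_2 = f(L/D)V²/2g = 7.198 m
Series → Q common, losses add: H = Σh = 8.245 m

H ≈ 8.24 m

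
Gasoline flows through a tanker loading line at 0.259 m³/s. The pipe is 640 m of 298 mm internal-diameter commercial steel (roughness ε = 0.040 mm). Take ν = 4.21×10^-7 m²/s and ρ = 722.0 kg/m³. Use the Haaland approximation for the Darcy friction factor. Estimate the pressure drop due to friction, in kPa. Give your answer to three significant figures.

V = 4Q/(πD²) = 4·0.259/(π·0.298²) = 3.713 m/s
Re = VD/ν = 3.713·0.298/4.21×10^-7 = 2.63×10^6 → turbulent
ε/D = 0.040/298 = 1.34×10^-4
Haaland: f = 0.01317
h_f = f(L/D)V²/(2g) = 0.01317·(640/0.298)·3.713²/(2·9.81) = 19.88 m
Δp = ρg·h_f = 722.0·9.81·19.88 = 140.8 kPa

Δp ≈ 141 kPa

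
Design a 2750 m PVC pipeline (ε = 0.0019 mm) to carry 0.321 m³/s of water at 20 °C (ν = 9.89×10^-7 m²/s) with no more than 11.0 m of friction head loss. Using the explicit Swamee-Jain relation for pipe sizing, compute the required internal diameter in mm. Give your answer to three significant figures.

D ≈ 486 mm

Swamee-Jain (Type III): D = 0.66·[ε^1.25·(LQ²/(gh_f))^4.75 + ν·Q^9.4·(L/(gh_f))^5.2]^0.04
LQ²/(gh_f) = 2.626; L/(gh_f) = 25.48
Term 1 = ε^1.25·(…)^4.75 = 6.92×10^-6; Term 2 = ν·Q^9.4·(…)^5.2 = 4.67×10^-4
D = 0.66·(6.92×10^-6 + 4.67×10^-4)^0.04 = 0.4859 m = 486 mm
Check: V = 1.73 m/s, Re = 8.50×10^5, f = 0.01202, h_f = 10.4 m ≈ 11.0 m ✓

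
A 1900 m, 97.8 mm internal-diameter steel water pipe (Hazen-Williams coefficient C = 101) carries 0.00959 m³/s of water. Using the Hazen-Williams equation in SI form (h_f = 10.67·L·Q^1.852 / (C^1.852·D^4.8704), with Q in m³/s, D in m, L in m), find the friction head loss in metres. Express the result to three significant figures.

h_f ≈ 59.5 m

h_f = 10.67·1900·0.00959^1.852 / (101^1.852·0.0978^4.8704) = 59.52 m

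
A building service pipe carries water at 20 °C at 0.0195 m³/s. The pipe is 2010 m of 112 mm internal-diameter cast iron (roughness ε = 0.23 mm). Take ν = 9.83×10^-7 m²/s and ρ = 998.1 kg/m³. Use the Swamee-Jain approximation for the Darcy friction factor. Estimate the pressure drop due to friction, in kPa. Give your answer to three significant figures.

Δp ≈ 861 kPa

V = 4Q/(πD²) = 4·0.0195/(π·0.112²) = 1.979 m/s
Re = VD/ν = 1.979·0.112/9.83×10^-7 = 2.26×10^5 → turbulent
ε/D = 0.23/112 = 0.00205
Swamee-Jain: f = 0.02453
h_f = f(L/D)V²/(2g) = 0.02453·(2010/0.112)·1.979²/(2·9.81) = 87.91 m
Δp = ρg·h_f = 998.1·9.81·87.91 = 860.8 kPa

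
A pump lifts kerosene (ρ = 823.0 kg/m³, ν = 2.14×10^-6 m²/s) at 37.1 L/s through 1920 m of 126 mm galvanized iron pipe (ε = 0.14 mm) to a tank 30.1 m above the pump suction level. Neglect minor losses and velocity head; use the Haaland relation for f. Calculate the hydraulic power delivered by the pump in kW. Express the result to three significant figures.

V = 4Q/(πD²) = 2.975 m/s; Re = 1.75×10^5; ε/D = 0.00111; f = 0.02149
h_f = f(L/D)V²/2g = 147.8 m
Total head H = z + h_f = 30.1 + 147.8 = 177.9 m
P_hyd = ρgQH = 823.0·9.81·0.0371·177.9 = 53.28 kW

P_hyd ≈ 53.3 kW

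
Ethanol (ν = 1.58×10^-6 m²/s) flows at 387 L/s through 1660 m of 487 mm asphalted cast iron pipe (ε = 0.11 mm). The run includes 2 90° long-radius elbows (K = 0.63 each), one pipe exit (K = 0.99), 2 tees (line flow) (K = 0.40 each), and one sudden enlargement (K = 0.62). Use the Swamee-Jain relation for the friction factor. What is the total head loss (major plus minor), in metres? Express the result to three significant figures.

H_L ≈ 12.4 m

V = 4Q/(πD²) = 2.078 m/s; V²/2g = 0.2200 m
Re = 6.40×10^5, ε/D = 2.26×10^-4 → f = 0.01546 (Swamee-Jain)
Major: h_f = f(L/D)·V²/2g = 0.01546·3409·0.2200 = 11.59 m
Minor: ΣK = 3.67; h_m = ΣK·V²/2g = 0.8074 m
Total H_L = 11.59 + 0.8074 = 12.40 m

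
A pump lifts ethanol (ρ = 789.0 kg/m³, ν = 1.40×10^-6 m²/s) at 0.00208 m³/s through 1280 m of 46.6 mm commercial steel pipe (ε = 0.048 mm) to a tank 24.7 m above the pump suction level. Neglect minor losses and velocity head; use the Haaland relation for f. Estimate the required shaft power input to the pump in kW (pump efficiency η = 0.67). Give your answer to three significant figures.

P_shaft ≈ 1.82 kW

V = 4Q/(πD²) = 1.220 m/s; Re = 4.06×10^4; ε/D = 0.00103; f = 0.02452
h_f = f(L/D)V²/2g = 51.05 m
Total head H = z + h_f = 24.7 + 51.05 = 75.75 m
P_hyd = ρgQH = 789.0·9.81·0.00208·75.75 = 1.220 kW
P_shaft = P_hyd/η = 1.220/0.67 = 1.820 kW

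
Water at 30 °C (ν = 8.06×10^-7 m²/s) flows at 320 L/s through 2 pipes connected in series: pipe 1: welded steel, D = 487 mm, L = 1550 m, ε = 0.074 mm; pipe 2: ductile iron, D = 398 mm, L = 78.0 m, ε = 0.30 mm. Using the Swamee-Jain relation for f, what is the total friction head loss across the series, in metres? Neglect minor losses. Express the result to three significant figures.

H ≈ 8.02 m

Pipe 1: V = 1.718 m/s, Re = 1.04×10^6, ε/D = 1.52×10^-4, f = 0.01418, h_1 = f(L/D)V²/2g = 6.787 m
Pipe 2: V = 2.572 m/s, Re = 1.27×10^6, ε/D = 7.54×10^-4, f = 0.01873, h_2 = f(L/D)V²/2g = 1.238 m
Series → Q common, losses add: H = Σh = 8.024 m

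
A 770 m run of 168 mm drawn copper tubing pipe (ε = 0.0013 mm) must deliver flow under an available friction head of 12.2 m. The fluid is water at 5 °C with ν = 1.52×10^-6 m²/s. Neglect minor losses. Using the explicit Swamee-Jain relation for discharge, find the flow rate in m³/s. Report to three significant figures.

Q ≈ 0.0405 m³/s

Swamee-Jain (Type II): Q = -0.965·√(gD⁵h_f/L)·ln[ε/(3.7D) + √(3.17ν²L/(gD³h_f))]
√(gD⁵h_f/L) = √(9.81·0.168⁵·12.2/770) = 0.004561
ε/(3.7D) = 2.09×10^-6; √(3.17ν²L/(gD³h_f)) = 9.97×10^-5
Q = -0.965·0.004561·ln(1.018×10^-4) = 0.04046 m³/s
Check: V = 1.83 m/s, Re = 2.02×10^5, f = 0.01558, h_f = 12.1 m ≈ 12.2 m ✓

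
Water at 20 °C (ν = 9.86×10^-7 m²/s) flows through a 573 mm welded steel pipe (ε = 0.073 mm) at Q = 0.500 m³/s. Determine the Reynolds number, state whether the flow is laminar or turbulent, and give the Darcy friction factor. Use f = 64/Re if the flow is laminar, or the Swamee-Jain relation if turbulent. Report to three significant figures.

V = 4Q/(πD²) = 1.939 m/s
Re = VD/ν = 1.939·0.573/9.86×10^-7 = 1.13×10^6
Re > 4000 → turbulent; ε/D = 1.27×10^-4
Swamee-Jain: f = 0.01378

Re ≈ 1.13×10^6; turbulent; f ≈ 0.0138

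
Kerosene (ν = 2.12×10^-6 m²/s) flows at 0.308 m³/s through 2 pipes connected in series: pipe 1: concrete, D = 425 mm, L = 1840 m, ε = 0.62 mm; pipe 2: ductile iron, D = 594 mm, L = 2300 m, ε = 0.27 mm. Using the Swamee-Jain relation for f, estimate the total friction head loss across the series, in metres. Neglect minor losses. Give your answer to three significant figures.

H ≈ 27.5 m

Pipe 1: V = 2.171 m/s, Re = 4.35×10^5, ε/D = 0.00146, f = 0.02222, h_1 = f(L/D)V²/2g = 23.12 m
Pipe 2: V = 1.111 m/s, Re = 3.11×10^5, ε/D = 4.55×10^-4, f = 0.01801, h_2 = f(L/D)V²/2g = 4.391 m
Series → Q common, losses add: H = Σh = 27.51 m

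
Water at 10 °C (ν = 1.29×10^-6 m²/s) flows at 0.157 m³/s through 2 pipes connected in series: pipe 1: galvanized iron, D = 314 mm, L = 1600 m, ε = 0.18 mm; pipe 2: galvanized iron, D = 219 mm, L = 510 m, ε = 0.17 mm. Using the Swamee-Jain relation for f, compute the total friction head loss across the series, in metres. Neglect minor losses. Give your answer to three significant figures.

Pipe 1: V = 2.027 m/s, Re = 4.94×10^5, ε/D = 5.73×10^-4, f = 0.01823, h_1 = f(L/D)V²/2g = 19.46 m
Pipe 2: V = 4.168 m/s, Re = 7.08×10^5, ε/D = 7.76×10^-4, f = 0.01910, h_2 = f(L/D)V²/2g = 39.38 m
Series → Q common, losses add: H = Σh = 58.84 m

H ≈ 58.8 m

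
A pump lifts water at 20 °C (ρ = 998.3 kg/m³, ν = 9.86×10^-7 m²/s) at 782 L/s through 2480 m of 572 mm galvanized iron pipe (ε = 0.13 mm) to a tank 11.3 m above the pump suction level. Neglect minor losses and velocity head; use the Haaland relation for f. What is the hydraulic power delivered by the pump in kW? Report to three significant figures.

P_hyd ≈ 315 kW

V = 4Q/(πD²) = 3.043 m/s; Re = 1.77×10^6; ε/D = 2.27×10^-4; f = 0.01458
h_f = f(L/D)V²/2g = 29.83 m
Total head H = z + h_f = 11.3 + 29.83 = 41.13 m
P_hyd = ρgQH = 998.3·9.81·0.782·41.13 = 315.0 kW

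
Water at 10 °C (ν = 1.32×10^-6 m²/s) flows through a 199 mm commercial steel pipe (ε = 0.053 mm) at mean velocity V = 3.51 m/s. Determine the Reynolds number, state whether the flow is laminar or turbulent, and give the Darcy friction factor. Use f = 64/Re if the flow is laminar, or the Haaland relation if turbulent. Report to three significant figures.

Re = VD/ν = 3.510·0.199/1.32×10^-6 = 5.29×10^5
Re > 4000 → turbulent; ε/D = 2.66×10^-4
Haaland: f = 0.01582

Re ≈ 5.29×10^5; turbulent; f ≈ 0.0158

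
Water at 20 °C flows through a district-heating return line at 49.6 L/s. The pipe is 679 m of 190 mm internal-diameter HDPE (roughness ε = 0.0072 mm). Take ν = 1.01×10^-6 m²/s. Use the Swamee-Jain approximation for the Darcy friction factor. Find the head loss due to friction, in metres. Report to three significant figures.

V = 4Q/(πD²) = 4·0.0496/(π·0.190²) = 1.749 m/s
Re = VD/ν = 1.749·0.190/1.01×10^-6 = 3.29×10^5 → turbulent
ε/D = 0.0072/190 = 3.79×10^-5
Swamee-Jain: f = 0.01458
h_f = f(L/D)V²/(2g) = 0.01458·(679/0.190)·1.749²/(2·9.81) = 8.129 m

h_f ≈ 8.13 m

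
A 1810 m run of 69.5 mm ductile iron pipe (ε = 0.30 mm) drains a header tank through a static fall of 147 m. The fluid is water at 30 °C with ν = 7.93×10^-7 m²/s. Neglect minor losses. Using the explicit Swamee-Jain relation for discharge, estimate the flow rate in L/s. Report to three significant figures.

Swamee-Jain (Type II): Q = -0.965·√(gD⁵h_f/L)·ln[ε/(3.7D) + √(3.17ν²L/(gD³h_f))]
√(gD⁵h_f/L) = √(9.81·0.0695⁵·147/1810) = 0.001137
ε/(3.7D) = 0.00117; √(3.17ν²L/(gD³h_f)) = 8.63×10^-5
Q = -0.965·0.001137·ln(0.001253) = 0.007329 m³/s
Check: V = 1.93 m/s, Re = 1.69×10^5, f = 0.02987, h_f = 148 m ≈ 147 m ✓

Q ≈ 7.33 L/s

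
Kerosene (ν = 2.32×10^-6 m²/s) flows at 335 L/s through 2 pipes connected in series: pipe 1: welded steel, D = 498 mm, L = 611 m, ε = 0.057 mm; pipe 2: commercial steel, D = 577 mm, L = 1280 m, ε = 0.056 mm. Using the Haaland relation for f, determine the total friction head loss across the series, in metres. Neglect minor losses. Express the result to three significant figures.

H ≈ 5.56 m

Pipe 1: V = 1.720 m/s, Re = 3.69×10^5, ε/D = 1.14×10^-4, f = 0.01495, h_1 = f(L/D)V²/2g = 2.765 m
Pipe 2: V = 1.281 m/s, Re = 3.19×10^5, ε/D = 9.71×10^-5, f = 0.01508, h_2 = f(L/D)V²/2g = 2.798 m
Series → Q common, losses add: H = Σh = 5.562 m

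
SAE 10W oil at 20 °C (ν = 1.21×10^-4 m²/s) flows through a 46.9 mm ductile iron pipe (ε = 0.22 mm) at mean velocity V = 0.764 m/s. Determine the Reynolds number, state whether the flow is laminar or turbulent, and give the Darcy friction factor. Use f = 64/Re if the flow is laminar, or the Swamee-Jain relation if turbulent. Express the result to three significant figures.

Re ≈ 296; laminar; f = 64/Re ≈ 0.216

Re = VD/ν = 0.7640·0.0469/1.21×10^-4 = 296
Re < 2300 → laminar → f = 64/Re = 0.2161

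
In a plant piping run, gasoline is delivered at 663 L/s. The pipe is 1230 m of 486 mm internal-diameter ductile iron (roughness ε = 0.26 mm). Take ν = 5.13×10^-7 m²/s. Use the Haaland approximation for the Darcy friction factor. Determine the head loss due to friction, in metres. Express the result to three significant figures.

h_f ≈ 28.2 m

V = 4Q/(πD²) = 4·0.663/(π·0.486²) = 3.574 m/s
Re = VD/ν = 3.574·0.486/5.13×10^-7 = 3.39×10^6 → turbulent
ε/D = 0.26/486 = 5.35×10^-4
Haaland: f = 0.01712
h_f = f(L/D)V²/(2g) = 0.01712·(1230/0.486)·3.574²/(2·9.81) = 28.20 m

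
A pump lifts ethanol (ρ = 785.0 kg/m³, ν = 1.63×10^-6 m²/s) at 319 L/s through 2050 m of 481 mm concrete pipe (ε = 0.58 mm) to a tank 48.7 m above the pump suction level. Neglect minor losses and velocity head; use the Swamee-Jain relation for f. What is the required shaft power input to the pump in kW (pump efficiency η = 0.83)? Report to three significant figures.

V = 4Q/(πD²) = 1.756 m/s; Re = 5.18×10^5; ε/D = 0.00121; f = 0.02119
h_f = f(L/D)V²/2g = 14.18 m
Total head H = z + h_f = 48.7 + 14.18 = 62.88 m
P_hyd = ρgQH = 785.0·9.81·0.319·62.88 = 154.5 kW
P_shaft = P_hyd/η = 154.5/0.83 = 186.1 kW

P_shaft ≈ 186 kW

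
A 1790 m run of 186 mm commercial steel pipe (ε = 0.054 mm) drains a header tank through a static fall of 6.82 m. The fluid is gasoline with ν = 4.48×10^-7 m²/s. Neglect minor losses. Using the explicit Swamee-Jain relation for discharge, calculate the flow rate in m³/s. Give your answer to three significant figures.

Swamee-Jain (Type II): Q = -0.965·√(gD⁵h_f/L)·ln[ε/(3.7D) + √(3.17ν²L/(gD³h_f))]
√(gD⁵h_f/L) = √(9.81·0.186⁵·6.82/1790) = 0.002885
ε/(3.7D) = 7.85×10^-5; √(3.17ν²L/(gD³h_f)) = 5.14×10^-5
Q = -0.965·0.002885·ln(1.299×10^-4) = 0.02491 m³/s
Check: V = 0.917 m/s, Re = 3.81×10^5, f = 0.01664, h_f = 6.86 m ≈ 6.82 m ✓

Q ≈ 0.0249 m³/s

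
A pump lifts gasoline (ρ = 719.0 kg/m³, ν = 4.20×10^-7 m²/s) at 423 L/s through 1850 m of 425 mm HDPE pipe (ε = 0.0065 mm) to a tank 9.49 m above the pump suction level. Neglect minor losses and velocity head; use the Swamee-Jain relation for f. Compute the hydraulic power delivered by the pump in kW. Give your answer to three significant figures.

V = 4Q/(πD²) = 2.982 m/s; Re = 3.02×10^6; ε/D = 1.53×10^-5; f = 0.01041
h_f = f(L/D)V²/2g = 20.54 m
Total head H = z + h_f = 9.49 + 20.54 = 30.03 m
P_hyd = ρgQH = 719.0·9.81·0.423·30.03 = 89.60 kW

P_hyd ≈ 89.6 kW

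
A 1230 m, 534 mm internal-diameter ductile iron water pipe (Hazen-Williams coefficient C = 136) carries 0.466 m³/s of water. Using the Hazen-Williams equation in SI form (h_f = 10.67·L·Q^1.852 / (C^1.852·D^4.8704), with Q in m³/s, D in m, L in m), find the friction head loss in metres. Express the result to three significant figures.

h_f ≈ 7.58 m

h_f = 10.67·1230·0.466^1.852 / (136^1.852·0.534^4.8704) = 7.579 m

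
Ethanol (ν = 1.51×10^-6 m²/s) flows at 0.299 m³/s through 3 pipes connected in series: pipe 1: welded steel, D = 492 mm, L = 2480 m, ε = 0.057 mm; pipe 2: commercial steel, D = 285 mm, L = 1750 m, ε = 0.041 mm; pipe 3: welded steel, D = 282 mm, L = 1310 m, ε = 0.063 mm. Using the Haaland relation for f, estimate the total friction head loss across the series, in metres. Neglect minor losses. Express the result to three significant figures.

H ≈ 187 m

Pipe 1: V = 1.573 m/s, Re = 5.12×10^5, ε/D = 1.16×10^-4, f = 0.01440, h_1 = f(L/D)V²/2g = 9.151 m
Pipe 2: V = 4.687 m/s, Re = 8.85×10^5, ε/D = 1.44×10^-4, f = 0.01405, h_2 = f(L/D)V²/2g = 96.56 m
Pipe 3: V = 4.787 m/s, Re = 8.94×10^5, ε/D = 2.23×10^-4, f = 0.01494, h_3 = f(L/D)V²/2g = 81.04 m
Series → Q common, losses add: H = Σh = 186.8 m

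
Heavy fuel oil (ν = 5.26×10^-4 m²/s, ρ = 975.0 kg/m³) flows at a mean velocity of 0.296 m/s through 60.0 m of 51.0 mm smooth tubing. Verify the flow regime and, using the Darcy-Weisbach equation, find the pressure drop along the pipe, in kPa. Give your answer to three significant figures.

Δp ≈ 112 kPa

Re = VD/ν = 0.296·0.05100/5.26×10^-4 = 28.7 → laminar (Re < 2300)
f = 64/Re = 2.230
h_f = f(L/D)V²/(2g) = 2.230·(60.0/0.05100)·0.296²/(2·9.81) = 11.72 m
Δp = ρg·h_f = 975.0·9.81·11.72 = 112.1 kPa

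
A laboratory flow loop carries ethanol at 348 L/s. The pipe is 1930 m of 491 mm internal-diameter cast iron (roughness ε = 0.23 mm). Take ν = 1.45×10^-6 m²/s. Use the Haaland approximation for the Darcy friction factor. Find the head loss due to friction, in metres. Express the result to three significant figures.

V = 4Q/(πD²) = 4·0.348/(π·0.491²) = 1.838 m/s
Re = VD/ν = 1.838·0.491/1.45×10^-6 = 6.22×10^5 → turbulent
ε/D = 0.23/491 = 4.68×10^-4
Haaland: f = 0.01721
h_f = f(L/D)V²/(2g) = 0.01721·(1930/0.491)·1.838²/(2·9.81) = 11.65 m

h_f ≈ 11.6 m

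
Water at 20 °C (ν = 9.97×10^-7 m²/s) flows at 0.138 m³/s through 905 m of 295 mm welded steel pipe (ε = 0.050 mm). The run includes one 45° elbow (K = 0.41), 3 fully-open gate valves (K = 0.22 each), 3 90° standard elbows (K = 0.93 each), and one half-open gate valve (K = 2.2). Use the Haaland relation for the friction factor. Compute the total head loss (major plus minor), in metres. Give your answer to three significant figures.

V = 4Q/(πD²) = 2.019 m/s; V²/2g = 0.2078 m
Re = 5.97×10^5, ε/D = 1.69×10^-4 → f = 0.01477 (Haaland)
Major: h_f = f(L/D)·V²/2g = 0.01477·3068·0.2078 = 9.413 m
Minor: ΣK = 6.06; h_m = ΣK·V²/2g = 1.259 m
Total H_L = 9.413 + 1.259 = 10.67 m

H_L ≈ 10.7 m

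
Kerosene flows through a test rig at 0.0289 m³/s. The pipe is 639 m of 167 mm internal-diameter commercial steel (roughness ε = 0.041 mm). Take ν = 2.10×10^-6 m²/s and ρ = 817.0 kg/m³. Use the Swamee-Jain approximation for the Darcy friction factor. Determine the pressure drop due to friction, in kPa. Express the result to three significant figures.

Δp ≈ 51.9 kPa

V = 4Q/(πD²) = 4·0.0289/(π·0.167²) = 1.319 m/s
Re = VD/ν = 1.319·0.167/2.10×10^-6 = 1.05×10^5 → turbulent
ε/D = 0.041/167 = 2.46×10^-4
Swamee-Jain: f = 0.01908
h_f = f(L/D)V²/(2g) = 0.01908·(639/0.167)·1.319²/(2·9.81) = 6.479 m
Δp = ρg·h_f = 817.0·9.81·6.479 = 51.93 kPa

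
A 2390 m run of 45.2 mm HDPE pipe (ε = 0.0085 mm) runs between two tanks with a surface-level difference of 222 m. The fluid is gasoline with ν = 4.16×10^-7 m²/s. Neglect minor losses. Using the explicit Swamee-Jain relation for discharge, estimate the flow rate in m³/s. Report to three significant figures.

Q ≈ 0.00358 m³/s

Swamee-Jain (Type II): Q = -0.965·√(gD⁵h_f/L)·ln[ε/(3.7D) + √(3.17ν²L/(gD³h_f))]
√(gD⁵h_f/L) = √(9.81·0.0452⁵·222/2390) = 4.146×10^-4
ε/(3.7D) = 5.08×10^-5; √(3.17ν²L/(gD³h_f)) = 8.07×10^-5
Q = -0.965·4.146×10^-4·ln(1.316×10^-4) = 0.003575 m³/s
Check: V = 2.23 m/s, Re = 2.42×10^5, f = 0.01663, h_f = 223 m ≈ 222 m ✓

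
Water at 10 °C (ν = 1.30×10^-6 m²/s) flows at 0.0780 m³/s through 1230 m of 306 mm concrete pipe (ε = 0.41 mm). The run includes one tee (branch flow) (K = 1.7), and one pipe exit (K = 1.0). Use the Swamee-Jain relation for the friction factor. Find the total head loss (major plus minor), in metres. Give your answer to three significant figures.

H_L ≈ 5.27 m

V = 4Q/(πD²) = 1.061 m/s; V²/2g = 0.05734 m
Re = 2.50×10^5, ε/D = 0.00134 → f = 0.02221 (Swamee-Jain)
Major: h_f = f(L/D)·V²/2g = 0.02221·4020·0.05734 = 5.119 m
Minor: ΣK = 2.70; h_m = ΣK·V²/2g = 0.1548 m
Total H_L = 5.119 + 0.1548 = 5.274 m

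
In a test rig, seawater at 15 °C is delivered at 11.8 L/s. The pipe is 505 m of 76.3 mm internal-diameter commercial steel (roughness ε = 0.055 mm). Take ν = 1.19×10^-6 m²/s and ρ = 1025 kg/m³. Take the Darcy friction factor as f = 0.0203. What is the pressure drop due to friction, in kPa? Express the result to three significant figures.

Δp ≈ 459 kPa

V = 4Q/(πD²) = 4·0.0118/(π·0.0763²) = 2.581 m/s
h_f = f(L/D)V²/(2g) = 0.02030·(505/0.0763)·2.581²/(2·9.81) = 45.61 m
Δp = ρg·h_f = 1025·9.81·45.61 = 458.6 kPa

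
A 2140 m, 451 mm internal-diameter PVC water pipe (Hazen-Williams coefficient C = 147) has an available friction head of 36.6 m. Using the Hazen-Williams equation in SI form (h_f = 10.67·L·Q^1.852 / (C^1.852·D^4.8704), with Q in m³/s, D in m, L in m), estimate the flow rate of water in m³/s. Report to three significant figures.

Q ≈ 0.561 m³/s

Rearranging: Q = [h_f·C^1.852·D^4.8704 / (10.67·L)]^(1/1.852)
Q = [36.6·147^1.852·0.451^4.8704 / (10.67·2140)]^0.540 = 0.5606 m³/s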